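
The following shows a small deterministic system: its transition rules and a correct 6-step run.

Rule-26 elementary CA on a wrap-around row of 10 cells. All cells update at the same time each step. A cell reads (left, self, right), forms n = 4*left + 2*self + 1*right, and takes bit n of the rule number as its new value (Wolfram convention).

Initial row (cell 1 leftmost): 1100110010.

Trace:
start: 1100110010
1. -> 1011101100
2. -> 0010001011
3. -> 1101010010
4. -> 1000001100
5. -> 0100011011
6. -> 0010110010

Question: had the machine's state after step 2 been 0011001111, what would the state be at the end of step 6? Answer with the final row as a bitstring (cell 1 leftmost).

state after step 2 := 0011001111
3. -> 1110111000
4. -> 1000100101
5. -> 0101011001
6. -> 0000010110

0000010110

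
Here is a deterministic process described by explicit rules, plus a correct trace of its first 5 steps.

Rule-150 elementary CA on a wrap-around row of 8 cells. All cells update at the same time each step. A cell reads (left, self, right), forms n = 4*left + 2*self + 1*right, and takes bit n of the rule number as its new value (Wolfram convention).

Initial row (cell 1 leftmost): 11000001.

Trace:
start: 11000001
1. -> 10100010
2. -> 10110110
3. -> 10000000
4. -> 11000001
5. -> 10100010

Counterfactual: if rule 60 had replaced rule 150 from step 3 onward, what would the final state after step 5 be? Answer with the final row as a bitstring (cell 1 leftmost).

(re-executing steps 3..5 under rule 60; state before step 3: 10110110)
3. -> 11101101
4. -> 00011011
5. -> 10010110

10010110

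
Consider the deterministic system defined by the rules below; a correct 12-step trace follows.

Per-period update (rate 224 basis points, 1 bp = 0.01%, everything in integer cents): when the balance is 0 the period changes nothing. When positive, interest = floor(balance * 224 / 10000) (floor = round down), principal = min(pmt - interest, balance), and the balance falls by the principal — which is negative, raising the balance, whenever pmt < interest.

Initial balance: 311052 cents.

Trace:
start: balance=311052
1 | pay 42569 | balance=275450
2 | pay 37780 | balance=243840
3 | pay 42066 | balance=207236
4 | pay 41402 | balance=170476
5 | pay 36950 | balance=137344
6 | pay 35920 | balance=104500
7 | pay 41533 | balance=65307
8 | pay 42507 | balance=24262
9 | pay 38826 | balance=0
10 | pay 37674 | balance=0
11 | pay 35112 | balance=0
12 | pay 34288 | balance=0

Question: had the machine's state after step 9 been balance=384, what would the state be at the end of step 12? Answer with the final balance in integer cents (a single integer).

0

state after step 9 := balance=384
10 | pay 37674 | balance=0
11 | pay 35112 | balance=0
12 | pay 34288 | balance=0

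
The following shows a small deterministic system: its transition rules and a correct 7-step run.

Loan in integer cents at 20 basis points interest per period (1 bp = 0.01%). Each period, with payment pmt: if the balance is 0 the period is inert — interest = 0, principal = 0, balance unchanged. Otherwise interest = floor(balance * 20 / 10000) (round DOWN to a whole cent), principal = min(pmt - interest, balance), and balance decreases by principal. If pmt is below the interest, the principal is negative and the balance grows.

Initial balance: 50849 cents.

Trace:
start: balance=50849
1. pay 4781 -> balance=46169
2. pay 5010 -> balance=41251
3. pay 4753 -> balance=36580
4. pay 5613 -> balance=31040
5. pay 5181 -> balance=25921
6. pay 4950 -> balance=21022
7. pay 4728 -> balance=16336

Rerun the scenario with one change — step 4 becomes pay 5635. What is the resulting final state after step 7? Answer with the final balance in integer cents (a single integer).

16314

(re-executing from step 4 with the substitution; state before step 4: balance=36580)
4. pay 5635 -> balance=31018
5. pay 5181 -> balance=25899
6. pay 4950 -> balance=21000
7. pay 4728 -> balance=16314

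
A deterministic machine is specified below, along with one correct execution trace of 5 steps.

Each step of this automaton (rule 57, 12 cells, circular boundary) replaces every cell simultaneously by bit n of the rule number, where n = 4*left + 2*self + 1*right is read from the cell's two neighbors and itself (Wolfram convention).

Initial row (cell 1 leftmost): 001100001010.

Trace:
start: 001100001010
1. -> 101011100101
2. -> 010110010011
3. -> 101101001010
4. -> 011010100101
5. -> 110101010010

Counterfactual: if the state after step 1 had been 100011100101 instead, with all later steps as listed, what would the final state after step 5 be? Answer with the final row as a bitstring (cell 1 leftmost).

010101010011

state after step 1 := 100011100101
2. -> 011010010011
3. -> 110101001010
4. -> 101010100101
5. -> 010101010011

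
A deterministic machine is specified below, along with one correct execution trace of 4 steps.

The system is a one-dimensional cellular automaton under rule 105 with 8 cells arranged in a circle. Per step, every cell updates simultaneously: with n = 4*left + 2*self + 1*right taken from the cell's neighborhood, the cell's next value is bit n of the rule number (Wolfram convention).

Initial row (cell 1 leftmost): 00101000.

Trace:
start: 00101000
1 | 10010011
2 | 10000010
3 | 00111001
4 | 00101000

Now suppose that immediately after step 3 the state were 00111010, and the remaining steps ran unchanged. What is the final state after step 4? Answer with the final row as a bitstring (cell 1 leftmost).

state after step 3 := 00111010
4 | 10101100

10101100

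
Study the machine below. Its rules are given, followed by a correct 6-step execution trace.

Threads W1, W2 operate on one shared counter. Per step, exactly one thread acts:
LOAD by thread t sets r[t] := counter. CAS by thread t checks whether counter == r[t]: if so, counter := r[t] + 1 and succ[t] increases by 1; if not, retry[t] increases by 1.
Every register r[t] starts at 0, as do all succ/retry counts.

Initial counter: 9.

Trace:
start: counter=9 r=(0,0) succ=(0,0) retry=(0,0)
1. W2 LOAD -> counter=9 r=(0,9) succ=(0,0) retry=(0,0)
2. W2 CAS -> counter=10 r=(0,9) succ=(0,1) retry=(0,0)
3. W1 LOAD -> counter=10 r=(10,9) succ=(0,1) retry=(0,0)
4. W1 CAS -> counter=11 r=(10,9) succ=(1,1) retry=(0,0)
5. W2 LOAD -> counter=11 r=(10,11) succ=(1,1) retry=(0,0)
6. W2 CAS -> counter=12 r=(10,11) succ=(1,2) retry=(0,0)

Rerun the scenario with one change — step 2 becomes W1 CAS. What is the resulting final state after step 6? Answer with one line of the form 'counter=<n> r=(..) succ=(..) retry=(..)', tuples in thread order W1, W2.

counter=11 r=(9,10) succ=(1,1) retry=(1,0)

(re-executing from step 2 with the substitution; state before step 2: counter=9 r=(0,9) succ=(0,0) retry=(0,0))
2. W1 CAS -> counter=9 r=(0,9) succ=(0,0) retry=(1,0)
3. W1 LOAD -> counter=9 r=(9,9) succ=(0,0) retry=(1,0)
4. W1 CAS -> counter=10 r=(9,9) succ=(1,0) retry=(1,0)
5. W2 LOAD -> counter=10 r=(9,10) succ=(1,0) retry=(1,0)
6. W2 CAS -> counter=11 r=(9,10) succ=(1,1) retry=(1,0)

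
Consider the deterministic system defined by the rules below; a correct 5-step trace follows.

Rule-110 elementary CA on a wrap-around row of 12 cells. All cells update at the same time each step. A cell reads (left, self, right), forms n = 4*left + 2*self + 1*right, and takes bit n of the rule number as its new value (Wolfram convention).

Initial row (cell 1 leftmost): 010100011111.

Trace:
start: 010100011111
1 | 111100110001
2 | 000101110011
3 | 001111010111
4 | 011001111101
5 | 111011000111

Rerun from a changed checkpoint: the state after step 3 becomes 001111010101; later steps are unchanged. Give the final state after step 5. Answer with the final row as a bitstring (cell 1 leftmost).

111011000001

state after step 3 := 001111010101
4 | 011001111111
5 | 111011000001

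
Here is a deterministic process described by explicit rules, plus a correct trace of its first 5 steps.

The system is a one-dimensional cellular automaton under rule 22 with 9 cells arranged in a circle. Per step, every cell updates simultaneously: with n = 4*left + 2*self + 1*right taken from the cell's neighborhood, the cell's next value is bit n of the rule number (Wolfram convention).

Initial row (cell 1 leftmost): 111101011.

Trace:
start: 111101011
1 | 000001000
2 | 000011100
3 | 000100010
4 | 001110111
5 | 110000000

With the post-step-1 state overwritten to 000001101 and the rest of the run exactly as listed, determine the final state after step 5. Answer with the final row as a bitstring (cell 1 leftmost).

001000100

state after step 1 := 000001101
2 | 100010001
3 | 010111010
4 | 110000011
5 | 001000100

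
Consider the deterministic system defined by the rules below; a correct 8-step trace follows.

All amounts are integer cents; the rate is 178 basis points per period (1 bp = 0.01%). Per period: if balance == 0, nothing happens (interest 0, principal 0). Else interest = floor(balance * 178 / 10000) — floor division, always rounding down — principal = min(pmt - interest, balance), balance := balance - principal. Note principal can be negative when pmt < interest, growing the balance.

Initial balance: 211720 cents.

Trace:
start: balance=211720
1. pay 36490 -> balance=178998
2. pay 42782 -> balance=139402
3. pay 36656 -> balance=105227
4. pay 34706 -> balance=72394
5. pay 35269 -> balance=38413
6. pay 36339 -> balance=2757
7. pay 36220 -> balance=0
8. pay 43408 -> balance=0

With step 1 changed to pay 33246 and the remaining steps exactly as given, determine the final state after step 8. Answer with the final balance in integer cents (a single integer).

(re-executing from step 1 with the substitution; state before step 1: balance=211720)
1. pay 33246 -> balance=182242
2. pay 42782 -> balance=142703
3. pay 36656 -> balance=108587
4. pay 34706 -> balance=75813
5. pay 35269 -> balance=41893
6. pay 36339 -> balance=6299
7. pay 36220 -> balance=0
8. pay 43408 -> balance=0

0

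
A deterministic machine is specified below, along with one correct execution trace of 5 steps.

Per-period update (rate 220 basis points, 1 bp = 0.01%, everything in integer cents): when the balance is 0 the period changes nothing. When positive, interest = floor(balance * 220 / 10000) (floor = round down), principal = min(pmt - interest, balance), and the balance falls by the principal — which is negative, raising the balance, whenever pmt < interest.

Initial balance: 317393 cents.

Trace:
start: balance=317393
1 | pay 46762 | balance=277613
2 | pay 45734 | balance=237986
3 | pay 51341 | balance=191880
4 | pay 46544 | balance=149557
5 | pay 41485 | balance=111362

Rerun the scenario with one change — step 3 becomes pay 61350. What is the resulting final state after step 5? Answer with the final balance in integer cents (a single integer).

(re-executing from step 3 with the substitution; state before step 3: balance=237986)
3 | pay 61350 | balance=181871
4 | pay 46544 | balance=139328
5 | pay 41485 | balance=100908

100908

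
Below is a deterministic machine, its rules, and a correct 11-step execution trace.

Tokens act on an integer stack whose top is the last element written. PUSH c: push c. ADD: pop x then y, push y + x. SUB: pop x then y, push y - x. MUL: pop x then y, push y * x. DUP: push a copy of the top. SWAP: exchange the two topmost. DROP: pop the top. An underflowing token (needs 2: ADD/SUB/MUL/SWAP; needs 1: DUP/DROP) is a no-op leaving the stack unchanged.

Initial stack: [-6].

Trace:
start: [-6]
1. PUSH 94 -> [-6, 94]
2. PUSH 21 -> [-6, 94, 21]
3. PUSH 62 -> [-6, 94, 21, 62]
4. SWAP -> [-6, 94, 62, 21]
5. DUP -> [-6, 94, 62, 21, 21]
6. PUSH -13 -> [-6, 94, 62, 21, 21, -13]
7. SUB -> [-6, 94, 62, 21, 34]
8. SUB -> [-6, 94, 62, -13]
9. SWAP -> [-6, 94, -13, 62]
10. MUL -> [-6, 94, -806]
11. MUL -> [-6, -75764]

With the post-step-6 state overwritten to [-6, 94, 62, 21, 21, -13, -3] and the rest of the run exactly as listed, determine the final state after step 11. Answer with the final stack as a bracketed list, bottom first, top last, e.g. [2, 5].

state after step 6 := [-6, 94, 62, 21, 21, -13, -3]
7. SUB -> [-6, 94, 62, 21, 21, -10]
8. SUB -> [-6, 94, 62, 21, 31]
9. SWAP -> [-6, 94, 62, 31, 21]
10. MUL -> [-6, 94, 62, 651]
11. MUL -> [-6, 94, 40362]

[-6, 94, 40362]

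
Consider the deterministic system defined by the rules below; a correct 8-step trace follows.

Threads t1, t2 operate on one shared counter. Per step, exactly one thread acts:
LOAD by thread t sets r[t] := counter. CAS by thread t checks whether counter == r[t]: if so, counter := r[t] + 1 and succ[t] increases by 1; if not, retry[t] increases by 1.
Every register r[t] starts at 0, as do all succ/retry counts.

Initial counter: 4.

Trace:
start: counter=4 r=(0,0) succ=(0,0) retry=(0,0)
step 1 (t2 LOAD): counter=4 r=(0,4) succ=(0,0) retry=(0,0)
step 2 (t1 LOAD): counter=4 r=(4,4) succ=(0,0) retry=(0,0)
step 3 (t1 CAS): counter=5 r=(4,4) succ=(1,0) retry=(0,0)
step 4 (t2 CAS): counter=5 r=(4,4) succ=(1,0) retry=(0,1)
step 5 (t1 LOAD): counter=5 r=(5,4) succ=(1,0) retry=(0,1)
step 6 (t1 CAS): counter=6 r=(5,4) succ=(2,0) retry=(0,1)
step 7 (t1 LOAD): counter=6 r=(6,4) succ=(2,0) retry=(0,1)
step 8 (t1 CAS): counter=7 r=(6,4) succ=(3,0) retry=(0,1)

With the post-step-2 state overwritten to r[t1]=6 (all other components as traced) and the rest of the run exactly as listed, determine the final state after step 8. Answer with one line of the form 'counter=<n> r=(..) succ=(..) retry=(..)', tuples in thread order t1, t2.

counter=7 r=(6,4) succ=(2,1) retry=(1,0)

state after step 2 := counter=4 r=(6,4) succ=(0,0) retry=(0,0)
step 3 (t1 CAS): counter=4 r=(6,4) succ=(0,0) retry=(1,0)
step 4 (t2 CAS): counter=5 r=(6,4) succ=(0,1) retry=(1,0)
step 5 (t1 LOAD): counter=5 r=(5,4) succ=(0,1) retry=(1,0)
step 6 (t1 CAS): counter=6 r=(5,4) succ=(1,1) retry=(1,0)
step 7 (t1 LOAD): counter=6 r=(6,4) succ=(1,1) retry=(1,0)
step 8 (t1 CAS): counter=7 r=(6,4) succ=(2,1) retry=(1,0)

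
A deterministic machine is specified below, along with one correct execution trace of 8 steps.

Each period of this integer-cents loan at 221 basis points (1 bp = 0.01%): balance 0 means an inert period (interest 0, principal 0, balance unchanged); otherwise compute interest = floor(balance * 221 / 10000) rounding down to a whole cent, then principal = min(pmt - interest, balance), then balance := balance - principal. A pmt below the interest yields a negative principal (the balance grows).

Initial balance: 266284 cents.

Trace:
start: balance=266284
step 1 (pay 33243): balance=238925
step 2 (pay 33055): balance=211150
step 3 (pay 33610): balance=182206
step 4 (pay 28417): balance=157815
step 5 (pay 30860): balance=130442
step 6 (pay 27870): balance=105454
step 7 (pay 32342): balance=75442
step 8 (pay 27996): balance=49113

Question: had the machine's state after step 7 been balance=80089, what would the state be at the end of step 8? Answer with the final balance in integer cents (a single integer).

state after step 7 := balance=80089
step 8 (pay 27996): balance=53862

53862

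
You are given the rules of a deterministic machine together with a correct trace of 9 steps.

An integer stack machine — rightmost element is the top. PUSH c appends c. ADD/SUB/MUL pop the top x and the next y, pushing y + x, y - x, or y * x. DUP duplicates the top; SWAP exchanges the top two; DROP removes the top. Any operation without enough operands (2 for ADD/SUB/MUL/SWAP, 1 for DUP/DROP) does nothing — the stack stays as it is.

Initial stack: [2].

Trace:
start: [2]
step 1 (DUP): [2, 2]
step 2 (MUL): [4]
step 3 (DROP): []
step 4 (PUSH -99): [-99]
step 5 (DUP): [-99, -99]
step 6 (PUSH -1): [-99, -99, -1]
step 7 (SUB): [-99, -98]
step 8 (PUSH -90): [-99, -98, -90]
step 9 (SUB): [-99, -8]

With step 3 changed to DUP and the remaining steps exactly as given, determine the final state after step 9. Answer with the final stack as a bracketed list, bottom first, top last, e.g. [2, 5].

[4, 4, -99, -8]

(re-executing from step 3 with the substitution; state before step 3: [4])
step 3 (DUP): [4, 4]
step 4 (PUSH -99): [4, 4, -99]
step 5 (DUP): [4, 4, -99, -99]
step 6 (PUSH -1): [4, 4, -99, -99, -1]
step 7 (SUB): [4, 4, -99, -98]
step 8 (PUSH -90): [4, 4, -99, -98, -90]
step 9 (SUB): [4, 4, -99, -8]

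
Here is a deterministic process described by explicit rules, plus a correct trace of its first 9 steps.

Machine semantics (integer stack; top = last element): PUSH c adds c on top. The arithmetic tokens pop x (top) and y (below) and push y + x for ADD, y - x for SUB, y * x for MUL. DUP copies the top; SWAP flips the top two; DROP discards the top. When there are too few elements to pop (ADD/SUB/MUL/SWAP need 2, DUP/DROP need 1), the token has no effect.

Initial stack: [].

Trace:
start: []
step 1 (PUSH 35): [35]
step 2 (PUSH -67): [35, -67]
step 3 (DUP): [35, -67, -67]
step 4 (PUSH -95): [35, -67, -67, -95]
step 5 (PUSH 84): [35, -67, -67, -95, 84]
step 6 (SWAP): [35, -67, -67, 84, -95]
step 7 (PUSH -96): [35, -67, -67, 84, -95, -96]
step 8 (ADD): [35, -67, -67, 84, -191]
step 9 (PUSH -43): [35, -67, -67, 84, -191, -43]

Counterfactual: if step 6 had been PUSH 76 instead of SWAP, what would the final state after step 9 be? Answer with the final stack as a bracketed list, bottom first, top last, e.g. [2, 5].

(re-executing from step 6 with the substitution; state before step 6: [35, -67, -67, -95, 84])
step 6 (PUSH 76): [35, -67, -67, -95, 84, 76]
step 7 (PUSH -96): [35, -67, -67, -95, 84, 76, -96]
step 8 (ADD): [35, -67, -67, -95, 84, -20]
step 9 (PUSH -43): [35, -67, -67, -95, 84, -20, -43]

[35, -67, -67, -95, 84, -20, -43]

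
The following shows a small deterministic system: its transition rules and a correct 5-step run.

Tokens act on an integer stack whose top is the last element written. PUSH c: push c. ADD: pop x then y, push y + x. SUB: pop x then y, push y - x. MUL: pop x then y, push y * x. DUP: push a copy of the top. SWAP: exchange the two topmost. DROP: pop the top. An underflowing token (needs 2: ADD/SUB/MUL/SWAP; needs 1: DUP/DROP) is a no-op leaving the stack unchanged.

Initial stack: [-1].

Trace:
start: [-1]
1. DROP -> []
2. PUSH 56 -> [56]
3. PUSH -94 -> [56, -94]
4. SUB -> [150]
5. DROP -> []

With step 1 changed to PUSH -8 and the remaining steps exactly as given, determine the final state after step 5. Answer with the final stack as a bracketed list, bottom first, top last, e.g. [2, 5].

(re-executing from step 1 with the substitution; state before step 1: [-1])
1. PUSH -8 -> [-1, -8]
2. PUSH 56 -> [-1, -8, 56]
3. PUSH -94 -> [-1, -8, 56, -94]
4. SUB -> [-1, -8, 150]
5. DROP -> [-1, -8]

[-1, -8]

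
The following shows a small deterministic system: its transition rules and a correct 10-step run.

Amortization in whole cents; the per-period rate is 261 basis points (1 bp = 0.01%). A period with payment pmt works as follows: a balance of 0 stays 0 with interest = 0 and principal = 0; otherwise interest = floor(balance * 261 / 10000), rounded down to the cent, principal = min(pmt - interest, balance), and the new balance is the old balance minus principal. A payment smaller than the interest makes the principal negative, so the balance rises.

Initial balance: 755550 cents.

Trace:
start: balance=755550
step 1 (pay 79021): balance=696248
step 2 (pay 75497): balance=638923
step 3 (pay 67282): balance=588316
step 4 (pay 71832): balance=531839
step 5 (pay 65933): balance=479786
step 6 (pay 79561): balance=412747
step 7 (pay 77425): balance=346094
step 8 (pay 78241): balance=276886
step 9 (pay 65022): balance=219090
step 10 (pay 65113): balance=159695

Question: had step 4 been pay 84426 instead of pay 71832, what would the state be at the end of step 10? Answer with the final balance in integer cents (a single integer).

144996

(re-executing from step 4 with the substitution; state before step 4: balance=588316)
step 4 (pay 84426): balance=519245
step 5 (pay 65933): balance=466864
step 6 (pay 79561): balance=399488
step 7 (pay 77425): balance=332489
step 8 (pay 78241): balance=262925
step 9 (pay 65022): balance=204765
step 10 (pay 65113): balance=144996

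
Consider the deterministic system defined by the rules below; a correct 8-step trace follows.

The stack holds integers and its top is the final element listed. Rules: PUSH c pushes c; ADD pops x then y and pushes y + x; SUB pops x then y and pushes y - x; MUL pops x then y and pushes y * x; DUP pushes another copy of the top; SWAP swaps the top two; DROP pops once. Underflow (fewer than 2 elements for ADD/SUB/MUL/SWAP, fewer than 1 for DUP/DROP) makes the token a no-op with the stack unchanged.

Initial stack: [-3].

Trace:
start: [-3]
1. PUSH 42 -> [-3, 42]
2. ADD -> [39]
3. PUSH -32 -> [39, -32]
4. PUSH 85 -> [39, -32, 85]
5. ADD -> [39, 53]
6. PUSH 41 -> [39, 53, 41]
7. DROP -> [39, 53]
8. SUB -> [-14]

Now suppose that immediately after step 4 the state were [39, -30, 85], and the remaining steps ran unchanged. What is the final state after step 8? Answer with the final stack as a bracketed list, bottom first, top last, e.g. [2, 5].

state after step 4 := [39, -30, 85]
5. ADD -> [39, 55]
6. PUSH 41 -> [39, 55, 41]
7. DROP -> [39, 55]
8. SUB -> [-16]

[-16]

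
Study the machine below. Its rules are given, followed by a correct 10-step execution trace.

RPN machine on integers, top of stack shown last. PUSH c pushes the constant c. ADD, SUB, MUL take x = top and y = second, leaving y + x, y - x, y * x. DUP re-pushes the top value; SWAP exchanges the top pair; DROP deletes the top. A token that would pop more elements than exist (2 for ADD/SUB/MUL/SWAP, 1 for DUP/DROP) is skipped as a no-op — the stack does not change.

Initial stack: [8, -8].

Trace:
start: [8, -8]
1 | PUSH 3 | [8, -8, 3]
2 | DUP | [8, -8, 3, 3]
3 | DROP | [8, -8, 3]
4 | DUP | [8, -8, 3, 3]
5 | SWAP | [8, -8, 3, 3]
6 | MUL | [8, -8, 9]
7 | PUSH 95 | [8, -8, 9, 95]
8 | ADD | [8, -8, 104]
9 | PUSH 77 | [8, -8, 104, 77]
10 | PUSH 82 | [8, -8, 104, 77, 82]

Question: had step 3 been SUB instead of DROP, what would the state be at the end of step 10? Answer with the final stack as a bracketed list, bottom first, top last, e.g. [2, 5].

[8, -8, 95, 77, 82]

(re-executing from step 3 with the substitution; state before step 3: [8, -8, 3, 3])
3 | SUB | [8, -8, 0]
4 | DUP | [8, -8, 0, 0]
5 | SWAP | [8, -8, 0, 0]
6 | MUL | [8, -8, 0]
7 | PUSH 95 | [8, -8, 0, 95]
8 | ADD | [8, -8, 95]
9 | PUSH 77 | [8, -8, 95, 77]
10 | PUSH 82 | [8, -8, 95, 77, 82]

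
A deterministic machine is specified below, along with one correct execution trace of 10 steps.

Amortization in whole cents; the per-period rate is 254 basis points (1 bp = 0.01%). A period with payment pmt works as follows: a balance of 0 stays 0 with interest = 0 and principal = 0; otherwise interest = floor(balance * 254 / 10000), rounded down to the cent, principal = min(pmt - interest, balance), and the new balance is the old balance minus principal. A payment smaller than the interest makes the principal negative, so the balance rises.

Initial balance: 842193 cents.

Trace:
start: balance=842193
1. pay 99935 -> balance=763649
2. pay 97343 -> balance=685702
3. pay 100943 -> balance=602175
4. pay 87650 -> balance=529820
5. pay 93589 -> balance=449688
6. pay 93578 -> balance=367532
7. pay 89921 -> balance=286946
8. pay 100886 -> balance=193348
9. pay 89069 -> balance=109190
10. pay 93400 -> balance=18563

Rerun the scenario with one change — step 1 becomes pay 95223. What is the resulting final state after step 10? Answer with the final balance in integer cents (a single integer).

24467

(re-executing from step 1 with the substitution; state before step 1: balance=842193)
1. pay 95223 -> balance=768361
2. pay 97343 -> balance=690534
3. pay 100943 -> balance=607130
4. pay 87650 -> balance=534901
5. pay 93589 -> balance=454898
6. pay 93578 -> balance=372874
7. pay 89921 -> balance=292423
8. pay 100886 -> balance=198964
9. pay 89069 -> balance=114948
10. pay 93400 -> balance=24467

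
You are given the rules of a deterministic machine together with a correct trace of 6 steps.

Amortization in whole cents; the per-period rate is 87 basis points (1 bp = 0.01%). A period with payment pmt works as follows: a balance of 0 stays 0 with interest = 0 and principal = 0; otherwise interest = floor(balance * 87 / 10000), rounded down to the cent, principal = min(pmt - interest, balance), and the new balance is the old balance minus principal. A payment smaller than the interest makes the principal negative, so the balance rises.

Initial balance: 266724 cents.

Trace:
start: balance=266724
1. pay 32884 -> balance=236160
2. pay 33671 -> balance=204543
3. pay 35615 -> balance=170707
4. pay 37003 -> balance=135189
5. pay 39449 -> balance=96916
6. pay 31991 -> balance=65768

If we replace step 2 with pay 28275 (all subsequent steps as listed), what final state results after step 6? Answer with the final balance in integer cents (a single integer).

71353

(re-executing from step 2 with the substitution; state before step 2: balance=236160)
2. pay 28275 -> balance=209939
3. pay 35615 -> balance=176150
4. pay 37003 -> balance=140679
5. pay 39449 -> balance=102453
6. pay 31991 -> balance=71353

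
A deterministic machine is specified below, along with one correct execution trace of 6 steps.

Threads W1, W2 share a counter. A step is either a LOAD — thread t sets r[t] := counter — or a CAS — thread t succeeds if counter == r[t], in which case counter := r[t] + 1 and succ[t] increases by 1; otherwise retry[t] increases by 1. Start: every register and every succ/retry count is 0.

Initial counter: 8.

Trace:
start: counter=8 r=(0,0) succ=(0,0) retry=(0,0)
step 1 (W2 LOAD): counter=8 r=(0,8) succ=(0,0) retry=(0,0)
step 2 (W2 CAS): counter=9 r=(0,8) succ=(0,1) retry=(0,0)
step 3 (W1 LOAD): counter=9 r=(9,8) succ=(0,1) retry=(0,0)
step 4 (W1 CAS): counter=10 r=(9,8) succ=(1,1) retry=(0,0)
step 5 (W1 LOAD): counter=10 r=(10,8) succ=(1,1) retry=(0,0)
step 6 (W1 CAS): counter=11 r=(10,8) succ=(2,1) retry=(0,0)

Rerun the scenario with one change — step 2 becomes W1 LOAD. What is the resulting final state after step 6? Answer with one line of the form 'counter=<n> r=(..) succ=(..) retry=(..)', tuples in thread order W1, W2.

counter=10 r=(9,8) succ=(2,0) retry=(0,0)

(re-executing from step 2 with the substitution; state before step 2: counter=8 r=(0,8) succ=(0,0) retry=(0,0))
step 2 (W1 LOAD): counter=8 r=(8,8) succ=(0,0) retry=(0,0)
step 3 (W1 LOAD): counter=8 r=(8,8) succ=(0,0) retry=(0,0)
step 4 (W1 CAS): counter=9 r=(8,8) succ=(1,0) retry=(0,0)
step 5 (W1 LOAD): counter=9 r=(9,8) succ=(1,0) retry=(0,0)
step 6 (W1 CAS): counter=10 r=(9,8) succ=(2,0) retry=(0,0)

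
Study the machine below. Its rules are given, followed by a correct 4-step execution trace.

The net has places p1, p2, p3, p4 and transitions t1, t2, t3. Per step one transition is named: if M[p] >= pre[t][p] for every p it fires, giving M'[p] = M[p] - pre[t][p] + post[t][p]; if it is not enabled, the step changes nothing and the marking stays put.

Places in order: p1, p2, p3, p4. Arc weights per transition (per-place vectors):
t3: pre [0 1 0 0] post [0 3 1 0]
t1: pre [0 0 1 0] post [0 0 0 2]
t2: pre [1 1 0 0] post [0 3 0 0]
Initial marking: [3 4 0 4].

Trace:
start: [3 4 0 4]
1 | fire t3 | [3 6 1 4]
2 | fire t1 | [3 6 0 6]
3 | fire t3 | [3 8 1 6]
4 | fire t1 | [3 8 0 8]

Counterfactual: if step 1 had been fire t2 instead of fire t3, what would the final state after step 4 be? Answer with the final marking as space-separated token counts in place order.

2 8 0 6

(re-executing from step 1 with the substitution; state before step 1: [3 4 0 4])
1 | fire t2 | [2 6 0 4]
2 | fire t1 | [2 6 0 4]
3 | fire t3 | [2 8 1 4]
4 | fire t1 | [2 8 0 6]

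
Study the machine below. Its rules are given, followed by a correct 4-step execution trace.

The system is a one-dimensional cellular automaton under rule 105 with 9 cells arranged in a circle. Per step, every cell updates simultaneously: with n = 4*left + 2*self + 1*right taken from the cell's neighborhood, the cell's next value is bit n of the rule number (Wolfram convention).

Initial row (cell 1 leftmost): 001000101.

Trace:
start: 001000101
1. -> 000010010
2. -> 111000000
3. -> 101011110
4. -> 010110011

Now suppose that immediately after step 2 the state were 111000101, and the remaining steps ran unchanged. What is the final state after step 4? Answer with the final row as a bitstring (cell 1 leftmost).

000100011

state after step 2 := 111000101
3. -> 001010011
4. -> 000100011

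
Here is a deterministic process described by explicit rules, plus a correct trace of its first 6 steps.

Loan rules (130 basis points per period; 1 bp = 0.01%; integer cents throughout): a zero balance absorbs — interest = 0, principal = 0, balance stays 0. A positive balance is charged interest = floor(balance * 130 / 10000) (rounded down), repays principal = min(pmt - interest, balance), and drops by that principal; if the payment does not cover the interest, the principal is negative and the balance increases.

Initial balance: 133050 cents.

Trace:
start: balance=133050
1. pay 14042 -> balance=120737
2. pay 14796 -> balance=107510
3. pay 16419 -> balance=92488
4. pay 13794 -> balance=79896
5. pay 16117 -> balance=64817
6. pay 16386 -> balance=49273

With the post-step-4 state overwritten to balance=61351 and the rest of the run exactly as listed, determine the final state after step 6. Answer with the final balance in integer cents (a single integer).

30243

state after step 4 := balance=61351
5. pay 16117 -> balance=46031
6. pay 16386 -> balance=30243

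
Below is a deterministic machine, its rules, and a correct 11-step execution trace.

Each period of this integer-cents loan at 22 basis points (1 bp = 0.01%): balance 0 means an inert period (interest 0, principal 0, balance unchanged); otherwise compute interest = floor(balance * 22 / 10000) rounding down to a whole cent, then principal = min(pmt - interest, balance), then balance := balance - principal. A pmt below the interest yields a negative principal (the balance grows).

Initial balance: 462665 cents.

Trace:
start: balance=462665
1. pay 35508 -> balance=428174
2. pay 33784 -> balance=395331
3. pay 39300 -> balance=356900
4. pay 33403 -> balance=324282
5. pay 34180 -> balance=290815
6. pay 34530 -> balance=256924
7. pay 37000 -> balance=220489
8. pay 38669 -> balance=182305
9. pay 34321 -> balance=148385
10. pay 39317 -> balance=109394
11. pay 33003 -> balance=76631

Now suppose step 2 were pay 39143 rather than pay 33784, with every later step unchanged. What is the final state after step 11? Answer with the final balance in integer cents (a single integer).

(re-executing from step 2 with the substitution; state before step 2: balance=428174)
2. pay 39143 -> balance=389972
3. pay 39300 -> balance=351529
4. pay 33403 -> balance=318899
5. pay 34180 -> balance=285420
6. pay 34530 -> balance=251517
7. pay 37000 -> balance=215070
8. pay 38669 -> balance=176874
9. pay 34321 -> balance=142942
10. pay 39317 -> balance=103939
11. pay 33003 -> balance=71164

71164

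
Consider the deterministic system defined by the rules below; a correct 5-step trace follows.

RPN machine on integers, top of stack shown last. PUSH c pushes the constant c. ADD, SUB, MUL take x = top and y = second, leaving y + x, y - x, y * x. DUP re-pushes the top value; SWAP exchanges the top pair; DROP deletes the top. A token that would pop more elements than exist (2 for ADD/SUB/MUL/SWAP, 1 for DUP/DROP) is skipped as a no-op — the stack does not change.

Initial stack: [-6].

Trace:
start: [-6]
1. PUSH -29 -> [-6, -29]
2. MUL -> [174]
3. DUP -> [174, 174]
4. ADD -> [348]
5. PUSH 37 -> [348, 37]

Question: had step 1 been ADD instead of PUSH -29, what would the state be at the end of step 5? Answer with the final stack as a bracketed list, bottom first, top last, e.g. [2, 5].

[-12, 37]

(re-executing from step 1 with the substitution; state before step 1: [-6])
1. ADD -> [-6]
2. MUL -> [-6]
3. DUP -> [-6, -6]
4. ADD -> [-12]
5. PUSH 37 -> [-12, 37]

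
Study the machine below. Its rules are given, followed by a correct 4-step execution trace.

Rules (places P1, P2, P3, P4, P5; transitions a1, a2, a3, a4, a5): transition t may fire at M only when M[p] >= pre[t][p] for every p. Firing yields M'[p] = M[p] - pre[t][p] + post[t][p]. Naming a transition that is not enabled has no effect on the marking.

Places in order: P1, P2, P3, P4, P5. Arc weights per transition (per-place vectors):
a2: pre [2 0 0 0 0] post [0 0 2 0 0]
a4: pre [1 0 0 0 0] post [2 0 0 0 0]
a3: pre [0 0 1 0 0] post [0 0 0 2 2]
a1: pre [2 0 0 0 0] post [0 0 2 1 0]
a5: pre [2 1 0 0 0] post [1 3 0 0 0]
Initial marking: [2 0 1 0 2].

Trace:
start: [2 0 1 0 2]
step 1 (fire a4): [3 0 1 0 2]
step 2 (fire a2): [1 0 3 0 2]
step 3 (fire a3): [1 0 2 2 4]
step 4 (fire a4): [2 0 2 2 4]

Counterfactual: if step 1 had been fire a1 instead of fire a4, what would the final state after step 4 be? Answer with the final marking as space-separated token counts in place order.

(re-executing from step 1 with the substitution; state before step 1: [2 0 1 0 2])
step 1 (fire a1): [0 0 3 1 2]
step 2 (fire a2): [0 0 3 1 2]
step 3 (fire a3): [0 0 2 3 4]
step 4 (fire a4): [0 0 2 3 4]

0 0 2 3 4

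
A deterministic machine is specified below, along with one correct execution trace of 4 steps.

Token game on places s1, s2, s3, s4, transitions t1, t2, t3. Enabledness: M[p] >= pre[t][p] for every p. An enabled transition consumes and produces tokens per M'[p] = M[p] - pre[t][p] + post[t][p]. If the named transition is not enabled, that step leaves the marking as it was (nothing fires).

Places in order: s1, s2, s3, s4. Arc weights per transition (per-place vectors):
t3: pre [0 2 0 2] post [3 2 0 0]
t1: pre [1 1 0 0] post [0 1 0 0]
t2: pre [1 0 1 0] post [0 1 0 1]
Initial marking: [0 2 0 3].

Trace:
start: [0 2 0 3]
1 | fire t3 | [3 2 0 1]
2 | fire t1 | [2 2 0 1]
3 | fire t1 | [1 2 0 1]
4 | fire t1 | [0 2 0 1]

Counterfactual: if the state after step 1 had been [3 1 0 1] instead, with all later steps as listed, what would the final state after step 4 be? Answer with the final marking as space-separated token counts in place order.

state after step 1 := [3 1 0 1]
2 | fire t1 | [2 1 0 1]
3 | fire t1 | [1 1 0 1]
4 | fire t1 | [0 1 0 1]

0 1 0 1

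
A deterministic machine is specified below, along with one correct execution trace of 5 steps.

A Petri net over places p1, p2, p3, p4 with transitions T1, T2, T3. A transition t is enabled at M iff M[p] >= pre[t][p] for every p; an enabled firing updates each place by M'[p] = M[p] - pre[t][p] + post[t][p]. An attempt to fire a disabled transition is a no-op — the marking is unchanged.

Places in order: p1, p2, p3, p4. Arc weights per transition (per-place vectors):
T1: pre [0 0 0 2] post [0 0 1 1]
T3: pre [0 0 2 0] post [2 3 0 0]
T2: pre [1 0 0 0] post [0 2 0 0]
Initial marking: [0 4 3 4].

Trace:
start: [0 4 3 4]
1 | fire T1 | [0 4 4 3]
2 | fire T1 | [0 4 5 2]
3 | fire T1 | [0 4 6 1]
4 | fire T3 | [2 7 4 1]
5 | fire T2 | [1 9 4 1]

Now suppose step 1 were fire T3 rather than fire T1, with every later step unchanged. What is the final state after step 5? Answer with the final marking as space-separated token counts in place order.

3 12 1 2

(re-executing from step 1 with the substitution; state before step 1: [0 4 3 4])
1 | fire T3 | [2 7 1 4]
2 | fire T1 | [2 7 2 3]
3 | fire T1 | [2 7 3 2]
4 | fire T3 | [4 10 1 2]
5 | fire T2 | [3 12 1 2]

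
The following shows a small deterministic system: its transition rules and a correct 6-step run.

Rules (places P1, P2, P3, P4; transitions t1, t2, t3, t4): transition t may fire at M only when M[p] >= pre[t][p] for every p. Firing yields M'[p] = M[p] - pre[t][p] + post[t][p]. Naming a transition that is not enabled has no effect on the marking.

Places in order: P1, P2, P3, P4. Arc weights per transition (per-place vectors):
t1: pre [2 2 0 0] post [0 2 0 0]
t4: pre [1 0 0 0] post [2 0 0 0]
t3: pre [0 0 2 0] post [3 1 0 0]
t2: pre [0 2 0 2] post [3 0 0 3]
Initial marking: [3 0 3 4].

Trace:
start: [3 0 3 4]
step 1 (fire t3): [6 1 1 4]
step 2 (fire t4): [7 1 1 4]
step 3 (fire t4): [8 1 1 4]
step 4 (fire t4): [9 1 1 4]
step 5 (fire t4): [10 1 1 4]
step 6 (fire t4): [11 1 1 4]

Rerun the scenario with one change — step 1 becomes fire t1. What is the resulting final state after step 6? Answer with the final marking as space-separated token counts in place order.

8 0 3 4

(re-executing from step 1 with the substitution; state before step 1: [3 0 3 4])
step 1 (fire t1): [3 0 3 4]
step 2 (fire t4): [4 0 3 4]
step 3 (fire t4): [5 0 3 4]
step 4 (fire t4): [6 0 3 4]
step 5 (fire t4): [7 0 3 4]
step 6 (fire t4): [8 0 3 4]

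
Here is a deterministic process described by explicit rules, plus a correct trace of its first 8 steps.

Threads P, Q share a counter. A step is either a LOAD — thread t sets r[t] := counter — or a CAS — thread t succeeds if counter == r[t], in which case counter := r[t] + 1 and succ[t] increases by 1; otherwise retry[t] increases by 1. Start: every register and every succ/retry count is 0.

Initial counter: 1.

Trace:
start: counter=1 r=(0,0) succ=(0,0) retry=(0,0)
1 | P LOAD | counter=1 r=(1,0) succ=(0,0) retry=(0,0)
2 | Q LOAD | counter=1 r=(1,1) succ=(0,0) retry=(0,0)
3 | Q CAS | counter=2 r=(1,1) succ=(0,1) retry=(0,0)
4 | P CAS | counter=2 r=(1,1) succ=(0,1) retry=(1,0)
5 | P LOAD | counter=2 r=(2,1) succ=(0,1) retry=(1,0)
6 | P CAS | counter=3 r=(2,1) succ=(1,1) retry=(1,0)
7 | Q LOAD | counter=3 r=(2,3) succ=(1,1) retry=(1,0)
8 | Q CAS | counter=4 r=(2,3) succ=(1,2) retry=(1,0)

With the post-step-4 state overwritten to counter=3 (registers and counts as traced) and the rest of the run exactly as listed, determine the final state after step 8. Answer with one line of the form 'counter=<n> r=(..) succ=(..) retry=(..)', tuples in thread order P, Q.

counter=5 r=(3,4) succ=(1,2) retry=(1,0)

state after step 4 := counter=3 r=(1,1) succ=(0,1) retry=(1,0)
5 | P LOAD | counter=3 r=(3,1) succ=(0,1) retry=(1,0)
6 | P CAS | counter=4 r=(3,1) succ=(1,1) retry=(1,0)
7 | Q LOAD | counter=4 r=(3,4) succ=(1,1) retry=(1,0)
8 | Q CAS | counter=5 r=(3,4) succ=(1,2) retry=(1,0)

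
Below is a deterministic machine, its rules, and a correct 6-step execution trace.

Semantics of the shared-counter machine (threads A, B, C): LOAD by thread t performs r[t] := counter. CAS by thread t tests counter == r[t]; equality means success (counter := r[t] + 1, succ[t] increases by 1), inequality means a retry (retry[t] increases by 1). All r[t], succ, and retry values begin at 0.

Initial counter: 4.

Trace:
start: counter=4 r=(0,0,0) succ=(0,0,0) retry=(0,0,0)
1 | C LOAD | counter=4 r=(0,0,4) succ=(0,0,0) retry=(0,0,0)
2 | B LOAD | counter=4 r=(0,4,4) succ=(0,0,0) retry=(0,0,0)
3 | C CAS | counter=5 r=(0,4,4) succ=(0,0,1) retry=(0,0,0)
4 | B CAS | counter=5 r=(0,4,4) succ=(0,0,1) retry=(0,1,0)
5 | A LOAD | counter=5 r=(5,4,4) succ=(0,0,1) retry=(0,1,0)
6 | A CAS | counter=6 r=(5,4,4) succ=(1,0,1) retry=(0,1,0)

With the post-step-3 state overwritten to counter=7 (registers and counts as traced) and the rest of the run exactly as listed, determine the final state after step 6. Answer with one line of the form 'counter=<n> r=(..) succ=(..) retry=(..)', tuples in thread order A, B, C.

counter=8 r=(7,4,4) succ=(1,0,1) retry=(0,1,0)

state after step 3 := counter=7 r=(0,4,4) succ=(0,0,1) retry=(0,0,0)
4 | B CAS | counter=7 r=(0,4,4) succ=(0,0,1) retry=(0,1,0)
5 | A LOAD | counter=7 r=(7,4,4) succ=(0,0,1) retry=(0,1,0)
6 | A CAS | counter=8 r=(7,4,4) succ=(1,0,1) retry=(0,1,0)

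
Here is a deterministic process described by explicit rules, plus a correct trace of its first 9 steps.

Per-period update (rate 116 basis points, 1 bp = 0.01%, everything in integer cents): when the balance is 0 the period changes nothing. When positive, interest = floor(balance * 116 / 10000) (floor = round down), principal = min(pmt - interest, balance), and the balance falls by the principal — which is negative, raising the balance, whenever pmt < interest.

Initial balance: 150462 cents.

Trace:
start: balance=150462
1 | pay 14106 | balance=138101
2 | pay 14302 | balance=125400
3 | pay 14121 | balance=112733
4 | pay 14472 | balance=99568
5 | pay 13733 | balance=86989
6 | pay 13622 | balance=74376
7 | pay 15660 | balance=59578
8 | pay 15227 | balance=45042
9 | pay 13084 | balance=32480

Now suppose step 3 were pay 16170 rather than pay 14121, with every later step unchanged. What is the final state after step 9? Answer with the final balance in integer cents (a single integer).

(re-executing from step 3 with the substitution; state before step 3: balance=125400)
3 | pay 16170 | balance=110684
4 | pay 14472 | balance=97495
5 | pay 13733 | balance=84892
6 | pay 13622 | balance=72254
7 | pay 15660 | balance=57432
8 | pay 15227 | balance=42871
9 | pay 13084 | balance=30284

30284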